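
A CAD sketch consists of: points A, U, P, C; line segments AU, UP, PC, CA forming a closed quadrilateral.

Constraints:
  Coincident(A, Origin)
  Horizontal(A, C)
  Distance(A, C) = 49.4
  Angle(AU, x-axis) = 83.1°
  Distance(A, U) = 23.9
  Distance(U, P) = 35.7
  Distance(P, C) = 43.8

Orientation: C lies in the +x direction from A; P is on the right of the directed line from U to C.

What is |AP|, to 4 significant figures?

13.74

A is at the origin; AC is horizontal with |AC| = 49.4 and C in +x, so C = (49.4, 0). AU runs at 83.1° with |AU| = 23.9, so U = (2.871, 23.73). P is determined by |UP| = 35.7 and |PC| = 43.8 together: it lies at the intersection of circle(U, 35.7) and circle(C, 43.8). With |UC| = 52.23, the foot of the radical line on UC is 19.95 from U and the perpendicular offset is √(35.7² − 19.95²) = 29.61. Taking the right-of-UC solution: P = (7.194, -11.71).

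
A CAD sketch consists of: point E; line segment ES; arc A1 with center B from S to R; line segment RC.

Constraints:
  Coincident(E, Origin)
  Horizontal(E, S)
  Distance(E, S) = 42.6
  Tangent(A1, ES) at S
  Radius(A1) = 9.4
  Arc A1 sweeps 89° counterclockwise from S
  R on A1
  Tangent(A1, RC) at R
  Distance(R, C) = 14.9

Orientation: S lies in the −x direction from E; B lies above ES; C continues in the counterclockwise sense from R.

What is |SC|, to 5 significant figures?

25.995

On A1, S sits at bearing -90° from B; an 89° counterclockwise sweep puts R at bearing -1°, so R = B + 9.4·(cos -1°, sin -1°) = (-33.201, 9.2359). A1 meets RC tangentially, so BR is at right angles to RC, so RC runs along (−sin -1°, cos -1°); with |RC| = 14.9, C = (-32.941, 24.134). Then |SC| = |C − S| = 25.995.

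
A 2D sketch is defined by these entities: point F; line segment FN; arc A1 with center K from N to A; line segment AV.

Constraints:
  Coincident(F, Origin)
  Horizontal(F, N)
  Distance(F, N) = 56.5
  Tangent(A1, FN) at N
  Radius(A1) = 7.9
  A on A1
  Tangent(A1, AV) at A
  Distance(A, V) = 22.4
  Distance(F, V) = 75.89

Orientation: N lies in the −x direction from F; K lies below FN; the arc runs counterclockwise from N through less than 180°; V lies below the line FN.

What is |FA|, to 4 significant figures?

64.23

F is at the origin; F and N share the same y with |FN| = 56.5 and N on the −x side, so N = (-56.50, 0.000). Since A1 is tangent to FN there, KN ⟂ FN, so K = N + (0, -7.9) = (-56.50, -7.900). Since KA ⟂ AV (tangency), |KV| = √(7.9² + 22.4²) = 23.75 regardless of where A sits on A1. So V lies on both circle(F, 75.89) and circle(K, 23.75); the below-FN intersection is V = (-71.05, -26.68). A is the foot of the tangent from V: A = (-64.00, -5.414).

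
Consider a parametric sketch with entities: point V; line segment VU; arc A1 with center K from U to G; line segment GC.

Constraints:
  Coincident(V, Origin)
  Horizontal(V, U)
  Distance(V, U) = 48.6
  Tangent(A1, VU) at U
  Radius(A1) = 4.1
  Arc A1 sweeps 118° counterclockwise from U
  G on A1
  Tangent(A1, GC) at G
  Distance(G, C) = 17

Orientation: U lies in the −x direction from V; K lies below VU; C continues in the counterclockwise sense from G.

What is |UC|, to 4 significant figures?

21.48

V is at the origin; VU is horizontal with |VU| = 48.6 and U on the −x side, so U = (-48.60, 0.000). A1 meets VU tangentially, so KU is at right angles to VU, so K = U + (0, -4.1) = (-48.60, -4.100). On A1, U sits at bearing 90° from K; a 118° counterclockwise sweep puts G at bearing 208°, so G = K + 4.1·(cos 208°, sin 208°) = (-52.22, -6.025). A1 meets GC tangentially, so KG is at right angles to GC, so GC runs along (−sin 208°, cos 208°); with |GC| = 17.0, C = (-44.24, -21.03). Then |UC| = |C − U| = 21.48.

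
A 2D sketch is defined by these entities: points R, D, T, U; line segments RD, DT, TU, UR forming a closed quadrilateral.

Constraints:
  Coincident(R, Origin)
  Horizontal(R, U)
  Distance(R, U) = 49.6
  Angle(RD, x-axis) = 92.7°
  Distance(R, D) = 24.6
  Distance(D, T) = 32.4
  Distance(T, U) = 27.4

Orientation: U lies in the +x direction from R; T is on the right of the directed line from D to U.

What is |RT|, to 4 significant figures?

22.40

R is at the origin; R and U share the same y with |RU| = 49.6 and U in +x, so U = (49.6, 0). RD runs at 92.7° with |RD| = 24.6, so D = (-1.159, 24.57). T is determined by |DT| = 32.4 and |TU| = 27.4 together: it lies at the intersection of circle(D, 32.4) and circle(U, 27.4). With |DU| = 56.39, the foot of the radical line on DU is 30.85 from D and the perpendicular offset is √(32.4² − 30.85²) = 9.908. Taking the right-of-DU solution: T = (22.29, 2.213).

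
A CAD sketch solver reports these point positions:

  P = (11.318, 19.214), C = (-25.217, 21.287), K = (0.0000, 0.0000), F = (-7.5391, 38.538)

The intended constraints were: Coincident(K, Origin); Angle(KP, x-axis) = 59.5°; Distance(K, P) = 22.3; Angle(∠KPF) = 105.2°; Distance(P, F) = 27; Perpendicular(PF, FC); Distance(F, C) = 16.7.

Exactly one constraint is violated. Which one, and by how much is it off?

Distance(F, C) = 16.7 — off by 8.00.

K = (0.00, 0.00) ✓; KP at 59.50° ✓; |KP| = 22.30 ✓; ∠KPF = 105.2° ✓; |PF| = 27.00 ✓; ∠(PF, FC) = 90.00° ✓; |FC| = 24.70 ✗.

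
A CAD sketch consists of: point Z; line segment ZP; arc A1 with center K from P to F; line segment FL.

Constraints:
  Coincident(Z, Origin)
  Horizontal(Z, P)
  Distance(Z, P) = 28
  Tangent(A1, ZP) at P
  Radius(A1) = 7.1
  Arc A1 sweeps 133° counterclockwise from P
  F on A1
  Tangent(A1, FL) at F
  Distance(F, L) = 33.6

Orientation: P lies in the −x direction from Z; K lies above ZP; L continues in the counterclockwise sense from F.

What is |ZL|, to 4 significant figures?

58.51

Z is at the origin; ZP is horizontal with |ZP| = 28.0 and P on the −x side, so P = (-28.00, 0.000). The tangent condition forces KP to be normal to ZP, so K = P + (0, 7.1) = (-28.00, 7.100). On A1, P sits at bearing -90° from K; a 133° counterclockwise sweep puts F at bearing 43°, so F = K + 7.1·(cos 43°, sin 43°) = (-22.81, 11.94). A1 meets FL tangentially, so KF is at right angles to FL, so FL runs along (−sin 43°, cos 43°); with |FL| = 33.6, L = (-45.72, 36.52). Then |ZL| = |L − Z| = 58.51.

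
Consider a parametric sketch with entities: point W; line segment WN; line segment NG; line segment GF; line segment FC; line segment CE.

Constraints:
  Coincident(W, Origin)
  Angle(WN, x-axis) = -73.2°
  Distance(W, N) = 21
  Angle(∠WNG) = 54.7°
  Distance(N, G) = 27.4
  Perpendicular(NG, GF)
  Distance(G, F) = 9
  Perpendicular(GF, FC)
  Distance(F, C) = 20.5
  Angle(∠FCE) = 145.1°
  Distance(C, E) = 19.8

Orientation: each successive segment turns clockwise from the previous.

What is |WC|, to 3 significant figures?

9.68

W is at the origin; WN runs at -73.2° with length 21.0, so N = (6.07, -20.1). ∠WNG = 54.7° gives NG at 162° from the x-axis; with |NG| = 27.4, G = (-19.9, -11.4). The perpendicularity gives GF at right angles to NG, so GF runs at 71.5°; with |GF| = 9.0, F = (-17.1, -2.87). GF is perpendicular to FC, so FC runs at -18.5°; with |FC| = 20.5, C = (2.38, -9.38). Then |WC| = |C − W| = 9.68.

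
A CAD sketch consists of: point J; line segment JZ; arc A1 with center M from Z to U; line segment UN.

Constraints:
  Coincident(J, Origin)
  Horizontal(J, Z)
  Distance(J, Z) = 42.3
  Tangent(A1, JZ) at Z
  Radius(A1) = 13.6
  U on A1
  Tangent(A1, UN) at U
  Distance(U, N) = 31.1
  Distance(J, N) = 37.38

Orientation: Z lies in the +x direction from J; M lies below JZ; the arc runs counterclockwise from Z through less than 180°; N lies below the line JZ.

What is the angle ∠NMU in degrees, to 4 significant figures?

66.38°

J is at the origin; JZ is horizontal with |JZ| = 42.3 and Z on the +x side, so Z = (42.30, 0.000). Since A1 is tangent to JZ there, MZ ⟂ JZ, so M = Z + (0, -13.6) = (42.30, -13.60). Since MU ⟂ UN (tangency), |MN| = √(13.6² + 31.1²) = 33.94 regardless of where U sits on A1. So N lies on both circle(J, 37.38) and circle(M, 33.94); the below-JZ intersection is N = (15.26, -34.12). U is the foot of the tangent from N: U = (30.43, -6.969).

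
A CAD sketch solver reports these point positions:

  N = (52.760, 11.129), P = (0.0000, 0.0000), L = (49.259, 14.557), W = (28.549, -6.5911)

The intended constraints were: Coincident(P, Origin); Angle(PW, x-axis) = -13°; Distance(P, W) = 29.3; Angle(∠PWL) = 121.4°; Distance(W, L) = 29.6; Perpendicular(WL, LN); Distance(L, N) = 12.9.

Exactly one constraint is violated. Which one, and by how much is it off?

Distance(L, N) = 12.9 — off by 8.00.

P = (0.00, 0.00) ✓; PW at -13.00° ✓; |PW| = 29.30 ✓; ∠PWL = 121.4° ✓; |WL| = 29.60 ✓; ∠(WL, LN) = 90.00° ✓; |LN| = 4.900 ✗.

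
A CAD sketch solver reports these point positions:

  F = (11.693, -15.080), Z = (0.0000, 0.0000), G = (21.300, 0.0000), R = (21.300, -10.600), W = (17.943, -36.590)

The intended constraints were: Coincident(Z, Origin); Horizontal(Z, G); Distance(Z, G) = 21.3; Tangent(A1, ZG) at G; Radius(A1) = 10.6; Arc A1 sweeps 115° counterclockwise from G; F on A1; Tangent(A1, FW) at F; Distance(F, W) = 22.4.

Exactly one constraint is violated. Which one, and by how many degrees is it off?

Tangent(A1, FW) at F — off by 8.80°.

Z = (0.00, 0.00) ✓; Z.y = 0.00, G.y = 0.00 ✓; |ZG| = 21.30 ✓; ∠(RG, GZ) = 90.00° ✓; |RG| = 10.60 ✓; bearing(R→F) − bearing(R→G) = 115.0° ✓; |RF| = 10.60 ✓; ∠(RF, FW) = 98.80° ✗; |FW| = 22.40 ✓.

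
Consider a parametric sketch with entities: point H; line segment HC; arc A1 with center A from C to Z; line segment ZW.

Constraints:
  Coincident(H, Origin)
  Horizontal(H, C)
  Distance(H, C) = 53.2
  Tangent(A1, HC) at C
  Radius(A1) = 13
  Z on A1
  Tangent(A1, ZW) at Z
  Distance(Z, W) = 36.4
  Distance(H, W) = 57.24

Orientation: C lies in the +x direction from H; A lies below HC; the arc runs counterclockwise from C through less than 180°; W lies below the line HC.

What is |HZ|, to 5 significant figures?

41.788

Checks: |AZ| = 13.00 ✓; ∠(AZ, ZW) = 90.00° ✓; |ZW| = 36.40 ✓; |HW| = 57.24 ✓.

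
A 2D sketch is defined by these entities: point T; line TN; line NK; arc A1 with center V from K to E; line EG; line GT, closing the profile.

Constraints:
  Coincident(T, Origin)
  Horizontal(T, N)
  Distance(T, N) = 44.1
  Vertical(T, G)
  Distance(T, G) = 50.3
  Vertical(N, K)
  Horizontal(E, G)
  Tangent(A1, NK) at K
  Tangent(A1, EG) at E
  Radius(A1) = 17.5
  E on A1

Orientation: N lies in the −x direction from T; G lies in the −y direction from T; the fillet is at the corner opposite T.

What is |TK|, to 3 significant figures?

55.0

The virtual corner opposite T is at (-44.1, -50.3). A1 meets NK tangentially, so VK is at right angles to NK and the tangent condition forces VE to be normal to EG, with radius 17.5, so the center V sits 17.5 in from both sides at V = (-26.6, -32.8). That places the tangent points at K = (-44.1, -32.8) on NK and E = (-26.6, -50.3) on EG. Then |TK| = |K − T| = 55.0.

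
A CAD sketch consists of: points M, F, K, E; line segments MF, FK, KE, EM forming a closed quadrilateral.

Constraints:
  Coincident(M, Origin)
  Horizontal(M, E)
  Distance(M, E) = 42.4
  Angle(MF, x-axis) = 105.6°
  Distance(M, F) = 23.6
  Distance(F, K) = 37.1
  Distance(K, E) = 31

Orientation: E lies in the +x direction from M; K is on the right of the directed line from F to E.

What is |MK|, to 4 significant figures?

15.65

Checks: |FK| = 37.10 ✓; |KE| = 31.00 ✓.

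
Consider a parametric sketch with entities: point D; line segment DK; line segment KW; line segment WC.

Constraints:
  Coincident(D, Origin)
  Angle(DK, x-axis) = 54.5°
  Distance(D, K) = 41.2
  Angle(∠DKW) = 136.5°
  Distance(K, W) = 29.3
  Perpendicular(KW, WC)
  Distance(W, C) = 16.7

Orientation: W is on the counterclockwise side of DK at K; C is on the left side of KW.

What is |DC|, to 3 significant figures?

60.3

∠DKW = 136.5°, so KW runs at 54.5° + (180° − 136.5°) = 98.0° from the x-axis; with |KW| = 29.3, W = K + 29.3·(cos 98.0°, sin 98.0°) = (19.8, 62.6). The perpendicularity gives WC at right angles to KW; with |WC| = 16.7 on the left of KW, C = W + 16.7·(-0.990, -0.139) = (3.31, 60.2). Then |DC| = |C − D| = 60.3.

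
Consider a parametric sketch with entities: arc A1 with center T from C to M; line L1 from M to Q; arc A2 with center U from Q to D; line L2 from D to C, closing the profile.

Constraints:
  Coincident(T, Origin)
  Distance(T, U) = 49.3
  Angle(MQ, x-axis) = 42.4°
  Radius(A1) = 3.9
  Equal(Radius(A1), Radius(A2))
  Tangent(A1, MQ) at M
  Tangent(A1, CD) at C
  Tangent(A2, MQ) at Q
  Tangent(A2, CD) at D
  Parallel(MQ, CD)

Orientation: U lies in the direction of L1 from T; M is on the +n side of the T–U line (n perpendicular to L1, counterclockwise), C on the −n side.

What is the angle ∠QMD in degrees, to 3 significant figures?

8.99°

The slot axis is L1's direction at 42.4°, so u = (cos 42.4°, sin 42.4°) = (0.738, 0.674) and n = (−sin 42.4°, cos 42.4°) = (-0.674, 0.738). T is at the origin and U lies 49.3 along u from T, so U = 49.3·u = (36.4, 33.2). Tangency of A1 to both parallel lines with radius 3.9 puts M and C at T ± 3.9·n: M = (-2.63, 2.88), C = (2.63, -2.88). Equal radii place Q and D the same way about U: Q = U + 3.9·n = (33.8, 36.1), D = U − 3.9·n = (39.0, 30.4). Then cos ∠QMD = MQ·MD / (|MQ||MD|), giving 8.99°.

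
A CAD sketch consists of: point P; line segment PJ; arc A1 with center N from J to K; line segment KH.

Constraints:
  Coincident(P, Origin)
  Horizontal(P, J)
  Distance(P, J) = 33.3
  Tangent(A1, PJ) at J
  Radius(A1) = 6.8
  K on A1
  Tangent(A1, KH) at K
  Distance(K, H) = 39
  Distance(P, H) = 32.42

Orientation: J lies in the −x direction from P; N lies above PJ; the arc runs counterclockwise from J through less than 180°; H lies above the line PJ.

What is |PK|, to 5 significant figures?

28.199

P is at the origin; PJ is horizontal with |PJ| = 33.3 and J on the −x side, so J = (-33.300, 0.0000). The tangent condition forces NJ to be normal to PJ, so N = J + (0, 6.8) = (-33.300, 6.8000). Since NK ⟂ KH (tangency), |NH| = √(6.8² + 39.0²) = 39.588 regardless of where K sits on A1. So H lies on both circle(P, 32.42) and circle(N, 39.588); the above-PJ intersection is H = (-3.0019, 32.281). K is the foot of the tangent from H: K = (-28.094, 2.4249).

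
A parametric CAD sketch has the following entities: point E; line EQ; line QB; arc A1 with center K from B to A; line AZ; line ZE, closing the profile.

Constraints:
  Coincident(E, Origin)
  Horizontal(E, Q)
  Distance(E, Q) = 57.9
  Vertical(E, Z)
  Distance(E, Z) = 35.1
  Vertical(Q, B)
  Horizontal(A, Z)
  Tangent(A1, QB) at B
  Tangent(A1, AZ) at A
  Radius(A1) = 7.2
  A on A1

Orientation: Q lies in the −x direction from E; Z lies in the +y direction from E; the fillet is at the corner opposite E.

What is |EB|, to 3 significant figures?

64.3

E is at the origin; E and Q share the same y with |EQ| = 57.9 and Q on the −x side, so Q = (-57.9, 0.00). E and Z share the same x with |EZ| = 35.1 and Z on the +y side, so Z = (0.00, 35.1). The virtual corner opposite E is at (-57.9, 35.1). Tangency of A1 to QB means the radius KB is perpendicular to QB and A1 meets AZ tangentially, so KA is at right angles to AZ, with radius 7.2, so the center K sits 7.2 in from both sides at K = (-50.7, 27.9). That places the tangent points at B = (-57.9, 27.9) on QB and A = (-50.7, 35.1) on AZ. Then |EB| = |B − E| = 64.3.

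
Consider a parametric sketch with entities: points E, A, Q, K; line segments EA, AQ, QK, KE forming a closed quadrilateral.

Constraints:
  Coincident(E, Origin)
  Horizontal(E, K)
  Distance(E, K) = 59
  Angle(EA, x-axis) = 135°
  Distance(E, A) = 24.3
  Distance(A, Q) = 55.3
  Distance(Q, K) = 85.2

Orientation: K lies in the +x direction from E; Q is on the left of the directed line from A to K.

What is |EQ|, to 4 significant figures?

67.45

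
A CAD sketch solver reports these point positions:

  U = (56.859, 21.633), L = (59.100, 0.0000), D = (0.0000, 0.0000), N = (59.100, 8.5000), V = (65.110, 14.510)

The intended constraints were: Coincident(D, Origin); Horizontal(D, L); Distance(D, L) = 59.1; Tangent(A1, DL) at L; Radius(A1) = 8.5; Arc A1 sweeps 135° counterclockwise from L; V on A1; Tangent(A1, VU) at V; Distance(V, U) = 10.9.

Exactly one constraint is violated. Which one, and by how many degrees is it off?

Tangent(A1, VU) at V — off by 4.20°.

D = (0.00, 0.00) ✓; D.y = 0.00, L.y = 0.00 ✓; |DL| = 59.10 ✓; ∠(NL, LD) = 90.00° ✓; |NL| = 8.500 ✓; bearing(N→V) − bearing(N→L) = 135.0° ✓; |NV| = 8.499 ✓; ∠(NV, VU) = 85.80° ✗; |VU| = 10.90 ✓.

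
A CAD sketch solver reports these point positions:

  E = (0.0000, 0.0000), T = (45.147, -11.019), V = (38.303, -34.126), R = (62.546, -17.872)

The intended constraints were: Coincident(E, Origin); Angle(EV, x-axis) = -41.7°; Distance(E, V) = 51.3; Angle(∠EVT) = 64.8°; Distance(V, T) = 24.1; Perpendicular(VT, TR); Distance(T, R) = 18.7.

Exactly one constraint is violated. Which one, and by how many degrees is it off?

Perpendicular(VT, TR) — off by 5.00°.

E = (0.00, 0.00) ✓; EV at -41.70° ✓; |EV| = 51.30 ✓; ∠EVT = 64.80° ✓; |VT| = 24.10 ✓; ∠(VT, TR) = 95.00° ✗; |TR| = 18.70 ✓.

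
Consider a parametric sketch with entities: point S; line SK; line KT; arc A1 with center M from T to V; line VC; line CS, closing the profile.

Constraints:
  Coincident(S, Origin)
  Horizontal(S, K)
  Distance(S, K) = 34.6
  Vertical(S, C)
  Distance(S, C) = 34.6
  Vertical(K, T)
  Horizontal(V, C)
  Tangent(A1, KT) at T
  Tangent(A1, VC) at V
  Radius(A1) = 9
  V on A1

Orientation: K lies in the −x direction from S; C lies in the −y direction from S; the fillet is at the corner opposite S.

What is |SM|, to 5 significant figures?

36.204

S and C share the same x with |SC| = 34.6 and C on the −y side, so C = (0.0000, -34.600). The virtual corner opposite S is at (-34.600, -34.600). Tangency of A1 to KT means the radius MT is perpendicular to KT and A1 meets VC tangentially, so MV is at right angles to VC, with radius 9.0, so the center M sits 9.0 in from both sides at M = (-25.600, -25.600). Then |SM| = |M − S| = 36.204.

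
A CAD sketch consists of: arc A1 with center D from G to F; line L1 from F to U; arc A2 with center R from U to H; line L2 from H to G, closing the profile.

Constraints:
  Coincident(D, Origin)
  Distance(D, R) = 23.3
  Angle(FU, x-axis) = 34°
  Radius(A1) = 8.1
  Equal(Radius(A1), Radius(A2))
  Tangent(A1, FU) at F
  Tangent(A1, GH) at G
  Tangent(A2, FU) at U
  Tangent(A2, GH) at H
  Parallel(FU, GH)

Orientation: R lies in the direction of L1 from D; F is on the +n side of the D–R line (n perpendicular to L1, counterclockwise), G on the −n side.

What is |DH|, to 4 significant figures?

24.67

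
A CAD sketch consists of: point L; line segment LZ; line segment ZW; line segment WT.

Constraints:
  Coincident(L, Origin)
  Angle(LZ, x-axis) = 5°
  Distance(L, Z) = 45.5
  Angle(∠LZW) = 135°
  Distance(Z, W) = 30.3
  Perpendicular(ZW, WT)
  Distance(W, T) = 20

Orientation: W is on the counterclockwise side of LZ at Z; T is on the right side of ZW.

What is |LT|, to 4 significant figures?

81.39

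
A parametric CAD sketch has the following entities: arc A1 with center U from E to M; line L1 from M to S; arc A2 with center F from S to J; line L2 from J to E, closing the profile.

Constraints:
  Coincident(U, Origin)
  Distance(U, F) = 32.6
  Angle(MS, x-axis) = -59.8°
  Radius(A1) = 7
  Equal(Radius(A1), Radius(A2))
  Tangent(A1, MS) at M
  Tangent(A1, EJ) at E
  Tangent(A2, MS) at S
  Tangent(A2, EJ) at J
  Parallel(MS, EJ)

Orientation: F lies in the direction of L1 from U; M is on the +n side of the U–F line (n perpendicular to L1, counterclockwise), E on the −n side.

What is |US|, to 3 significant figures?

33.3

The slot axis is L1's direction at -59.8°, so u = (cos -59.8°, sin -59.8°) = (0.503, -0.864) and n = (−sin -59.8°, cos -59.8°) = (0.864, 0.503). U is at the origin and F lies 32.6 along u from U, so F = 32.6·u = (16.4, -28.2). Tangency of A1 to both parallel lines with radius 7.0 puts M and E at U ± 7.0·n: M = (6.05, 3.52), E = (-6.05, -3.52). Equal radii place S and J the same way about F: S = F + 7.0·n = (22.4, -24.7), J = F − 7.0·n = (10.3, -31.7). Then |US| = |S − U| = 33.3.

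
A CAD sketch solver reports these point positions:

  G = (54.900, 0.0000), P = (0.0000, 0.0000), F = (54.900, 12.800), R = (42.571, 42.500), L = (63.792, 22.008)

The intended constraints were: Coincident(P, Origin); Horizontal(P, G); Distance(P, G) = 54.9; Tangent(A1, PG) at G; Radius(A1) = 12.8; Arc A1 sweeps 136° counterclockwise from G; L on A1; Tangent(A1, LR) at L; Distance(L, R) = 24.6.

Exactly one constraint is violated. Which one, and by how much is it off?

Distance(L, R) = 24.6 — off by 4.90.

P = (0.00, 0.00) ✓; P.y = 0.00, G.y = 0.00 ✓; |PG| = 54.90 ✓; ∠(FG, GP) = 90.00° ✓; |FG| = 12.80 ✓; bearing(F→L) − bearing(F→G) = 136.0° ✓; |FL| = 12.80 ✓; ∠(FL, LR) = 90.00° ✓; |LR| = 29.50 ✗.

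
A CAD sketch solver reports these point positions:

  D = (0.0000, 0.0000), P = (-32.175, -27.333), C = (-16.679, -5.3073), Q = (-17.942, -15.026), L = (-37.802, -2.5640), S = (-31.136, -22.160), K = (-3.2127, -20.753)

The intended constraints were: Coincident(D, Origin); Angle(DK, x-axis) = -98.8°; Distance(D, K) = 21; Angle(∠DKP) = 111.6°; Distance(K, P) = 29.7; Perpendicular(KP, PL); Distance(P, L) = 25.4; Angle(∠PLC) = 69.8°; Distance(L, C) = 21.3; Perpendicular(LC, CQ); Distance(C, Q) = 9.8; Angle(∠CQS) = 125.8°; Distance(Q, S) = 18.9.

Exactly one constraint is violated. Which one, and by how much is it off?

Distance(Q, S) = 18.9 — off by 3.90.

D = (0.00, 0.00) ✓; DK at -98.80° ✓; |DK| = 21.00 ✓; ∠DKP = 111.6° ✓; |KP| = 29.70 ✓; ∠(KP, PL) = 90.00° ✓; |PL| = 25.40 ✓; ∠PLC = 69.80° ✓; |LC| = 21.30 ✓; ∠(LC, CQ) = 90.00° ✓; |CQ| = 9.800 ✓; ∠CQS = 125.8° ✓; |QS| = 15.00 ✗.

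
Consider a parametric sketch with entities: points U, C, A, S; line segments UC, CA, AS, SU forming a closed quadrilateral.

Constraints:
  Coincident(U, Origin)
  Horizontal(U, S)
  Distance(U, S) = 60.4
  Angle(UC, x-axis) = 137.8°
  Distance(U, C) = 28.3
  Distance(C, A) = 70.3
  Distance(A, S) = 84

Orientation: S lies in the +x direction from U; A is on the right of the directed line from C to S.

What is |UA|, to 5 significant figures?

50.431

Checks: UC at 137.8° ✓; |CA| = 70.30 ✓; |AS| = 84.00 ✓.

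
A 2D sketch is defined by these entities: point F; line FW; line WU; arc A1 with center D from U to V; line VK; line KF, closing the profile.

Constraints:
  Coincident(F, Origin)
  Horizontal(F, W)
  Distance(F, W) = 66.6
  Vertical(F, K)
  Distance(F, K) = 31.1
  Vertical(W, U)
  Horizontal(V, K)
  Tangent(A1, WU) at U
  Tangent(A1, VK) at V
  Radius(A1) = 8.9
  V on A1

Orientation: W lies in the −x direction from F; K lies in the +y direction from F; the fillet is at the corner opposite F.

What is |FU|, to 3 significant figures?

70.2

The virtual corner opposite F is at (-66.6, 31.1). Tangency of A1 to WU means the radius DU is perpendicular to WU and since A1 is tangent to VK there, DV ⟂ VK, with radius 8.9, so the center D sits 8.9 in from both sides at D = (-57.7, 22.2). That places the tangent points at U = (-66.6, 22.2) on WU and V = (-57.7, 31.1) on VK. Then |FU| = |U − F| = 70.2.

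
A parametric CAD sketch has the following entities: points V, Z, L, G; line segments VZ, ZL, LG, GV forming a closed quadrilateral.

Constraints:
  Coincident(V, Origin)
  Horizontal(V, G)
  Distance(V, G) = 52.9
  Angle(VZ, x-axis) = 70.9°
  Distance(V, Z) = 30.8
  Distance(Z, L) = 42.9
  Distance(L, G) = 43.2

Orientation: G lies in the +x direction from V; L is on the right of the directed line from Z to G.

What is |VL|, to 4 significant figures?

18.22

Checks: |ZL| = 42.90 ✓; |LG| = 43.20 ✓.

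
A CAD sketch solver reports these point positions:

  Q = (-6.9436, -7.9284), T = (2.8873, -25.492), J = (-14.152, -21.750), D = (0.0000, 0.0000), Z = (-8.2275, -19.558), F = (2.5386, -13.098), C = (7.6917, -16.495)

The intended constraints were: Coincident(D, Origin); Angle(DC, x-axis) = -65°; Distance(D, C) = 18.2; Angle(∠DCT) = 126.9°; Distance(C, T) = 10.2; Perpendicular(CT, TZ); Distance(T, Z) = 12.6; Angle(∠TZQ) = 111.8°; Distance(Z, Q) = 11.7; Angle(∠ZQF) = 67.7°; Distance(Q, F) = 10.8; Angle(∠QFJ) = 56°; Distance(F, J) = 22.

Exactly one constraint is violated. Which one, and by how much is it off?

Distance(F, J) = 22 — off by 3.20.

D = (0.00, 0.00) ✓; DC at -65.00° ✓; |DC| = 18.20 ✓; ∠DCT = 126.9° ✓; |CT| = 10.20 ✓; ∠(CT, TZ) = 89.99° ✓; |TZ| = 12.60 ✓; ∠TZQ = 111.8° ✓; |ZQ| = 11.70 ✓; ∠ZQF = 67.70° ✓; |QF| = 10.80 ✓; ∠QFJ = 56.00° ✓; |FJ| = 18.80 ✗.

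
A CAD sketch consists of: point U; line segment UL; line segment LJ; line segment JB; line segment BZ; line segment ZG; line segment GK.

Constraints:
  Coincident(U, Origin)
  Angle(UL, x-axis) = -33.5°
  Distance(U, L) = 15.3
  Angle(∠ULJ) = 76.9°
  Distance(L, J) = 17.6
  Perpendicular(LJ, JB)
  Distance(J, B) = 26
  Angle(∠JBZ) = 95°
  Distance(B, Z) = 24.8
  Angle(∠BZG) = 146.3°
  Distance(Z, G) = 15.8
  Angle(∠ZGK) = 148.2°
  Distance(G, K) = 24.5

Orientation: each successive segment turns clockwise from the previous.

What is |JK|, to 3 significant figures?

50.6

U is at the origin; UL runs at -33.5° with length 15.3, so L = (12.8, -8.44). ∠ULJ = 76.9° gives LJ at -137° from the x-axis; with |LJ| = 17.6, J = (-0.0293, -20.5). The perpendicularity gives JB at right angles to LJ, so JB runs at 133°; with |JB| = 26.0, B = (-17.9, -1.65). ∠JBZ = 95.0° gives BZ at 48.4° from the x-axis; with |BZ| = 24.8, Z = (-1.43, 16.9). ∠BZG = 146.3° gives ZG at 14.7° from the x-axis; with |ZG| = 15.8, G = (13.9, 20.9). ∠ZGK = 148.2° gives GK at -17.1° from the x-axis; with |GK| = 24.5, K = (37.3, 13.7). Then |JK| = |K − J| = 50.6.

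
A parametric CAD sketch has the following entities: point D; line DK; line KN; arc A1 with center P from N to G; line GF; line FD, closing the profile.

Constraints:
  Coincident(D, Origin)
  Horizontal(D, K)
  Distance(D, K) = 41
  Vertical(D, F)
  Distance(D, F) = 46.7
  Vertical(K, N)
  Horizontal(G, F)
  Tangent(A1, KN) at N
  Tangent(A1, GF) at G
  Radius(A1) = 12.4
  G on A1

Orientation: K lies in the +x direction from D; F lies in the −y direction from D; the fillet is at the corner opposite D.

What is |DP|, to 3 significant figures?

44.7

D is at the origin; D and K share the same y with |DK| = 41.0 and K on the +x side, so K = (41.0, 0.00). D and F share the same x with |DF| = 46.7 and F on the −y side, so F = (0.00, -46.7). The virtual corner opposite D is at (41.0, -46.7). Tangency of A1 to KN means the radius PN is perpendicular to KN and tangency of A1 to GF means the radius PG is perpendicular to GF, with radius 12.4, so the center P sits 12.4 in from both sides at P = (28.6, -34.3). Then |DP| = |P − D| = 44.7.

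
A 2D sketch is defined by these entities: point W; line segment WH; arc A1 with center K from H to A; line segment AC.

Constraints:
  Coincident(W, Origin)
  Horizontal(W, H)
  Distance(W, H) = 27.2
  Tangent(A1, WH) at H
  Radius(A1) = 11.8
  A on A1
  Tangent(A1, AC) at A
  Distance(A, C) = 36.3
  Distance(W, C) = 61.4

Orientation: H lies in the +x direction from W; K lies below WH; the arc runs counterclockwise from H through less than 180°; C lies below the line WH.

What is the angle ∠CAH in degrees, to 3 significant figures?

118°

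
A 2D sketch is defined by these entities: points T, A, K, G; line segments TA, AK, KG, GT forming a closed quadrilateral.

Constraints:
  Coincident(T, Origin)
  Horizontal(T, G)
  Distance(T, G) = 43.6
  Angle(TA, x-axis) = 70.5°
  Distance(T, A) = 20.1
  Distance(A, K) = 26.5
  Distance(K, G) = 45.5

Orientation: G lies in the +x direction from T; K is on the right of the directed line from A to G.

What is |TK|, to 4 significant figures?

6.430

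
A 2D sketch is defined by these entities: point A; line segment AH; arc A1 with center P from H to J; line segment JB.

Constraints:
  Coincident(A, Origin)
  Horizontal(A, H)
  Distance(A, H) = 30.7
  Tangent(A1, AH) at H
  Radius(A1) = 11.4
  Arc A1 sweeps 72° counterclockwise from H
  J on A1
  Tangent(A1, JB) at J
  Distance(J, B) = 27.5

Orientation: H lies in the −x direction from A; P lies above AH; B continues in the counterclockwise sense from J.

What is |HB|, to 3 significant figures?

39.1

On A1, H sits at bearing -90° from P; a 72° counterclockwise sweep puts J at bearing -18°, so J = P + 11.4·(cos -18°, sin -18°) = (-19.9, 7.88). Tangency of A1 to JB means the radius PJ is perpendicular to JB, so JB runs along (−sin -18°, cos -18°); with |JB| = 27.5, B = (-11.4, 34.0). Then |HB| = |B − H| = 39.1.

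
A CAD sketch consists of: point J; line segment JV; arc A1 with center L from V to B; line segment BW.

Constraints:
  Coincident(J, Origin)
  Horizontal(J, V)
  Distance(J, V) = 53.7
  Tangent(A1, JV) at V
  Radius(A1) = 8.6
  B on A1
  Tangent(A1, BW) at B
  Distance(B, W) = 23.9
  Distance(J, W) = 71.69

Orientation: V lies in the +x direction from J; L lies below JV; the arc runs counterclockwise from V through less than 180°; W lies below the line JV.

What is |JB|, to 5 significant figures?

49.763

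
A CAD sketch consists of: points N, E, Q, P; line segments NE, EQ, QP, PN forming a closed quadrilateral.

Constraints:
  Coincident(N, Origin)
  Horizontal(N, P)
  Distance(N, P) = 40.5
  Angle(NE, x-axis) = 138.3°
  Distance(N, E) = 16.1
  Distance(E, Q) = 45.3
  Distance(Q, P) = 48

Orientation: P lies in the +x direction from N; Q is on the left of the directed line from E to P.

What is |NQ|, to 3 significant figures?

47.4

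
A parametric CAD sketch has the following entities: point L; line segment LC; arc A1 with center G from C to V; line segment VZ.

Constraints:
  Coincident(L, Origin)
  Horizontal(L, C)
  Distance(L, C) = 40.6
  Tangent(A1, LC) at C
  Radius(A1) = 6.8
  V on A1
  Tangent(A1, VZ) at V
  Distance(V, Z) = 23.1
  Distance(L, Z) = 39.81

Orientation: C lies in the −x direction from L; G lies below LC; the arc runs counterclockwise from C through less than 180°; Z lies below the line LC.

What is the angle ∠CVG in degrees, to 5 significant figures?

21.867°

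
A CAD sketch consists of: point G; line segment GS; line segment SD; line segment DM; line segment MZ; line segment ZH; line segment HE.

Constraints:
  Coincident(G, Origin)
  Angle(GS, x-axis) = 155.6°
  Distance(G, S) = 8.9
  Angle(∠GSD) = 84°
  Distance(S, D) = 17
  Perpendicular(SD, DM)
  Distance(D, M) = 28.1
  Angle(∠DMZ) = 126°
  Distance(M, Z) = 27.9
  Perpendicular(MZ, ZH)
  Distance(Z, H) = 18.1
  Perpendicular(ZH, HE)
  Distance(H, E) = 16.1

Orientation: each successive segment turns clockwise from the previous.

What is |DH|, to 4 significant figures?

44.66

G is at the origin; GS runs at 155.6° with length 8.9, so S = (-8.105, 3.677). ∠GSD = 84.0° gives SD at 59.60° from the x-axis; with |SD| = 17.0, D = (0.4975, 18.34). SD ⟂ DM, so DM runs at -30.40°; with |DM| = 28.1, M = (24.73, 4.120). ∠DMZ = 126.0° gives MZ at -84.40° from the x-axis; with |MZ| = 27.9, Z = (27.46, -23.65). MZ ⟂ ZH, so ZH runs at -174.4°; with |ZH| = 18.1, H = (9.443, -25.41). Then |DH| = |H − D| = 44.66.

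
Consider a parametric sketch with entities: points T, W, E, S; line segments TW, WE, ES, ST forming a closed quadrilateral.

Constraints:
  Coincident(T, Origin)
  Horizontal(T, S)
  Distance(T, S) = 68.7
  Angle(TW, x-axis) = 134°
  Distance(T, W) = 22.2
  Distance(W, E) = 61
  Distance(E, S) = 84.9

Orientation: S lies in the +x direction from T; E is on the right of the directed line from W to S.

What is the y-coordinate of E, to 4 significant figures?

-43.94

Checks: |WE| = 61.00 ✓; |ES| = 84.90 ✓.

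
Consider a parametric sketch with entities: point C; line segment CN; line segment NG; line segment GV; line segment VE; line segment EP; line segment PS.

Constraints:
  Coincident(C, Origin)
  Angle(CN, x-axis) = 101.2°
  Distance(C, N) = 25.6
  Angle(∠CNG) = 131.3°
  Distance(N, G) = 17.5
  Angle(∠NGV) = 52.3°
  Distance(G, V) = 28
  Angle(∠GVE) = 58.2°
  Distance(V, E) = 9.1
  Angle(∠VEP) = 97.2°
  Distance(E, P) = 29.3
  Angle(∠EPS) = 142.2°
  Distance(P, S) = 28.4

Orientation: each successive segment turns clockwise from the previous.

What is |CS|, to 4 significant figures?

69.46

∠VEP = 97.2° gives EP at 80.20° from the x-axis; with |EP| = 29.3, P = (9.118, 43.46). ∠EPS = 142.2° gives PS at 42.40° from the x-axis; with |PS| = 28.4, S = (30.09, 62.61). Then |CS| = |S − C| = 69.46.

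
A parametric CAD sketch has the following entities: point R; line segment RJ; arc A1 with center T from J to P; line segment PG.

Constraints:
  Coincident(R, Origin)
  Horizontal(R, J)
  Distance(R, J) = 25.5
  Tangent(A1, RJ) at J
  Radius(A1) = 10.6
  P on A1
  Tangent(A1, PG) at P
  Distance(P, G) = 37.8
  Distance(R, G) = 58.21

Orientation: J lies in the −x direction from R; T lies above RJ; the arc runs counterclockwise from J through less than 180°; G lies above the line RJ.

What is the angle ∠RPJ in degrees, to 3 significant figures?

80.3°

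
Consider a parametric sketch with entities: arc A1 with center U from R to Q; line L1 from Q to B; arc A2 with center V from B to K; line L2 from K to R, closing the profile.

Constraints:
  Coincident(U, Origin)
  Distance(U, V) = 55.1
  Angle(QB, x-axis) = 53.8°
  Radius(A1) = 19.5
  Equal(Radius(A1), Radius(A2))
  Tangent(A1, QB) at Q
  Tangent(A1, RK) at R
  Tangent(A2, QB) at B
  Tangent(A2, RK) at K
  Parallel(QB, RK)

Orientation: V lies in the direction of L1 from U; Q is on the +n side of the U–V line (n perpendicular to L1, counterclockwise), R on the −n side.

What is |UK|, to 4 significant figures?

58.45

Tangency of A1 to both parallel lines with radius 19.5 puts Q and R at U ± 19.5·n: Q = (-15.74, 11.52), R = (15.74, -11.52). Equal radii place B and K the same way about V: B = V + 19.5·n = (16.81, 55.98), K = V − 19.5·n = (48.28, 32.95). Then |UK| = |K − U| = 58.45.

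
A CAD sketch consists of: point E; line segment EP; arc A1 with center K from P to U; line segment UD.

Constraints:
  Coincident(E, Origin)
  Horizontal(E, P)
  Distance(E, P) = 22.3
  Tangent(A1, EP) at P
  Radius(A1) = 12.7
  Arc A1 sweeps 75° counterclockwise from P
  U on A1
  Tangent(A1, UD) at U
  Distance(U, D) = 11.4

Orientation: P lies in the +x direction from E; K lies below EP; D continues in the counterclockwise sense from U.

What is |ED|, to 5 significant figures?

21.618

E is at the origin; EP is horizontal with |EP| = 22.3 and P on the +x side, so P = (22.300, 0.0000). A1 meets EP tangentially, so KP is at right angles to EP, so K = P + (0, -12.7) = (22.300, -12.700). On A1, P sits at bearing 90° from K; a 75° counterclockwise sweep puts U at bearing 165°, so U = K + 12.7·(cos 165°, sin 165°) = (10.033, -9.4130). Tangency of A1 to UD means the radius KU is perpendicular to UD, so UD runs along (−sin 165°, cos 165°); with |UD| = 11.4, D = (7.0822, -20.425). Then |ED| = |D − E| = 21.618.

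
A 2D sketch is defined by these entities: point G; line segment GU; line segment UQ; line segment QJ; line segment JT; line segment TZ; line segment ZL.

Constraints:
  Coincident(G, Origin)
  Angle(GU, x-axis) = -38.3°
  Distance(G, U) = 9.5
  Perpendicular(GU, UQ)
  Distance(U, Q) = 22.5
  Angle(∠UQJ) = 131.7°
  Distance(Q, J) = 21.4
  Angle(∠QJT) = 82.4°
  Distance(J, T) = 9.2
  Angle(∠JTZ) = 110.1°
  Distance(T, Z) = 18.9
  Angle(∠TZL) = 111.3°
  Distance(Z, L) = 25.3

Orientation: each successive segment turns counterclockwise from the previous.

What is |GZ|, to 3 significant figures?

13.8

∠QJT = 82.4° gives JT at -162° from the x-axis; with |JT| = 9.2, T = (8.91, 30.1). ∠JTZ = 110.1° gives TZ at -92.5° from the x-axis; with |TZ| = 18.9, Z = (8.09, 11.2). Then |GZ| = |Z − G| = 13.8.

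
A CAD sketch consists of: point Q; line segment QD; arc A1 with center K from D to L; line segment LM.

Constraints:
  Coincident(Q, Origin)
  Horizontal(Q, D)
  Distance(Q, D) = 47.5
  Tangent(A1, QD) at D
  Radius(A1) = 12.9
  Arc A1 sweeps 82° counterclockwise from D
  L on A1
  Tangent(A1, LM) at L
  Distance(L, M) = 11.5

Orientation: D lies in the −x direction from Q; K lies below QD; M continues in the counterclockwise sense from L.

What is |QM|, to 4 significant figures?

65.84

Q is at the origin; Q and D share the same y with |QD| = 47.5 and D on the −x side, so D = (-47.50, 0.000). Since A1 is tangent to QD there, KD ⟂ QD, so K = D + (0, -12.9) = (-47.50, -12.90). On A1, D sits at bearing 90° from K; an 82° counterclockwise sweep puts L at bearing 172°, so L = K + 12.9·(cos 172°, sin 172°) = (-60.27, -11.10). A1 meets LM tangentially, so KL is at right angles to LM, so LM runs along (−sin 172°, cos 172°); with |LM| = 11.5, M = (-61.87, -22.49). Then |QM| = |M − Q| = 65.84.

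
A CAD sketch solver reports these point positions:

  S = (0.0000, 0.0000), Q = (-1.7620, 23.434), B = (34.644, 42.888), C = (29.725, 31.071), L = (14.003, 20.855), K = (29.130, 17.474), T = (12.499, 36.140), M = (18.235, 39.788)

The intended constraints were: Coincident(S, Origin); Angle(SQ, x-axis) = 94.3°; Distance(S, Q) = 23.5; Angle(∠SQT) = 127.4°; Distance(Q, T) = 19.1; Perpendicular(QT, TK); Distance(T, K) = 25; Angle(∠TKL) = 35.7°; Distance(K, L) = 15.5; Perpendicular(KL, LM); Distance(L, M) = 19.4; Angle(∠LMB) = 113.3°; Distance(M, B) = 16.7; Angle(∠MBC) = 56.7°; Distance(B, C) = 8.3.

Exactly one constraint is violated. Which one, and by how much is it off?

Distance(B, C) = 8.3 — off by 4.50.

S = (0.00, 0.00) ✓; SQ at 94.30° ✓; |SQ| = 23.50 ✓; ∠SQT = 127.4° ✓; |QT| = 19.10 ✓; ∠(QT, TK) = 90.00° ✓; |TK| = 25.00 ✓; ∠TKL = 35.70° ✓; |KL| = 15.50 ✓; ∠(KL, LM) = 90.00° ✓; |LM| = 19.40 ✓; ∠LMB = 113.3° ✓; |MB| = 16.70 ✓; ∠MBC = 56.70° ✓; |BC| = 12.80 ✗.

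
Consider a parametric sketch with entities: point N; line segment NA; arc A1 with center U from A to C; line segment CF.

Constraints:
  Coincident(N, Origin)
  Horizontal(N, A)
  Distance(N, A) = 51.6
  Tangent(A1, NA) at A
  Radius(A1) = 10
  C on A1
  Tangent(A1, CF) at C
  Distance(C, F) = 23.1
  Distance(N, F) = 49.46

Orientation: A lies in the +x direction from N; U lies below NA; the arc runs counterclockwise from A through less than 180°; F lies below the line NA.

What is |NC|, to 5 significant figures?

42.571

Checks: N = (0.00, 0.00) ✓; |UC| = 10.00 ✓; ∠(UC, CF) = 90.00° ✓; |CF| = 23.10 ✓; |NF| = 49.46 ✓.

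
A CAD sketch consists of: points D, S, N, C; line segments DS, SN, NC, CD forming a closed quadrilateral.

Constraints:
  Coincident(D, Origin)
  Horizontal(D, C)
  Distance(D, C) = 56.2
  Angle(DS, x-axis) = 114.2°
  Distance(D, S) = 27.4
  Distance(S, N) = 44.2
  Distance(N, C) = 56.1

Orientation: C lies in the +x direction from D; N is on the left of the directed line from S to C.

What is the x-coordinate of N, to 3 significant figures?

26.7

Checks: |SN| = 44.20 ✓; |NC| = 56.10 ✓.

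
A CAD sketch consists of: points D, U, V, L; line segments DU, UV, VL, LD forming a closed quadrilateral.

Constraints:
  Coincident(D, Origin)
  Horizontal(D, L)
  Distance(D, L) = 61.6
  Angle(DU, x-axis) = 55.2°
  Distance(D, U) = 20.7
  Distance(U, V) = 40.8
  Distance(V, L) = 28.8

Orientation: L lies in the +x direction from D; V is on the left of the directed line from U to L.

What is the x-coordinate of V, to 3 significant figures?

51.4

Checks: |UV| = 40.80 ✓; |VL| = 28.80 ✓.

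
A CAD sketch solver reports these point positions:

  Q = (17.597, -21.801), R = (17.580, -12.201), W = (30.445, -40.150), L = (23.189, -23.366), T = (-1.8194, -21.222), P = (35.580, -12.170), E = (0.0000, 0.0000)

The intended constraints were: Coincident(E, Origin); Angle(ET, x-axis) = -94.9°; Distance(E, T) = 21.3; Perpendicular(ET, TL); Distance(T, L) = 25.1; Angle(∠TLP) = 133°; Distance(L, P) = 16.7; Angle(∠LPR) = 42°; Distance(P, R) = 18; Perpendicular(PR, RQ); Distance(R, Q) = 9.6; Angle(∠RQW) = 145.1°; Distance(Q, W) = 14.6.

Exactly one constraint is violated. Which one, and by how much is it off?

Distance(Q, W) = 14.6 — off by 7.80.

E = (0.00, 0.00) ✓; ET at -94.90° ✓; |ET| = 21.30 ✓; ∠(ET, TL) = 90.00° ✓; |TL| = 25.10 ✓; ∠TLP = 133.0° ✓; |LP| = 16.70 ✓; ∠LPR = 42.00° ✓; |PR| = 18.00 ✓; ∠(PR, RQ) = 90.00° ✓; |RQ| = 9.600 ✓; ∠RQW = 145.1° ✓; |QW| = 22.40 ✗.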